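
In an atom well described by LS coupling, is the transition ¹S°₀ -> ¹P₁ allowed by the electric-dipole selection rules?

Parity must change: odd → even — ok.
ΔS = 0: S: 0 → 0 — ok.
ΔL = 0, ±1 (not L=0↔0): L: 0 → 1, ΔL = +1 — ok.
ΔJ = 0, ±1 (not J=0↔0): J: 0 → 1, ΔJ = +1 — ok.
All four E1 rules are satisfied.

allowed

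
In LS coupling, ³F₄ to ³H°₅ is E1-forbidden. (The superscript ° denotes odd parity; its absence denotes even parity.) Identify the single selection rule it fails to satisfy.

the ΔL = 0, ±1 rule

Parity must change: even → odd — satisfied.
ΔS = 0: S: 1 → 1 — satisfied.
ΔL = 0, ±1 (not L=0↔0): L: 3 → 5, ΔL = +2 — violated.
ΔJ = 0, ±1 (not J=0↔0): J: 4 → 5, ΔJ = +1 — satisfied.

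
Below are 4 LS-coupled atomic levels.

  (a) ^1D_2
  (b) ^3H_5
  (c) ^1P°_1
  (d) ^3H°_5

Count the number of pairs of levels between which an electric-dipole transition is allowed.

(a)–(b): forbidden (parity, ΔS, ΔL, ΔJ).
(a)–(c): allowed.
(a)–(d): forbidden (ΔS, ΔL, ΔJ).
(b)–(c): forbidden (ΔS, ΔL, ΔJ).
(b)–(d): allowed.
(c)–(d): forbidden (parity, ΔS, ΔL, ΔJ).
Allowed pairs: 2 of 6.

2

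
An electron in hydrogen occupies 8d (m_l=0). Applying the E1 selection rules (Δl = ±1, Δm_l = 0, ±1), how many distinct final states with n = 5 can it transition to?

6

E1 requires Δl = ±1, so l_f ∈ {1, 3}; with 0 ≤ l_f ≤ n_f−1 = 4, the allowed l_f values are {1, 3}.
For l_f = 1: m_f ∈ {m_i−1, m_i, m_i+1} ∩ [−1, 1] = {-1, 0, 1} → 3 states.
For l_f = 3: m_f ∈ {m_i−1, m_i, m_i+1} ∩ [−3, 3] = {-1, 0, 1} → 3 states.
Total: 6.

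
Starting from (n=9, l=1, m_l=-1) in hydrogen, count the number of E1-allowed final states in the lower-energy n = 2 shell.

E1 requires Δl = ±1, so l_f ∈ {0, 2}; with 0 ≤ l_f ≤ n_f−1 = 1, the allowed l_f values are {0}.
For l_f = 0: m_f ∈ {m_i−1, m_i, m_i+1} ∩ [−0, 0] = {0} → 1 state.
Total: 1.

1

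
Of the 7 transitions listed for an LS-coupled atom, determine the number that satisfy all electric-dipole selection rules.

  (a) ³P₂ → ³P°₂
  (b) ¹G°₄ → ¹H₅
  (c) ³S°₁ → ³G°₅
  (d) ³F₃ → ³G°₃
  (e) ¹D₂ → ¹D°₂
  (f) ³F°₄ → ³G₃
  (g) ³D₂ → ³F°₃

(a) allowed
(b) allowed
(c) forbidden (parity, ΔL, ΔJ fail)
(d) allowed
(e) allowed
(f) allowed
(g) allowed
Total allowed: 6 of 7.

6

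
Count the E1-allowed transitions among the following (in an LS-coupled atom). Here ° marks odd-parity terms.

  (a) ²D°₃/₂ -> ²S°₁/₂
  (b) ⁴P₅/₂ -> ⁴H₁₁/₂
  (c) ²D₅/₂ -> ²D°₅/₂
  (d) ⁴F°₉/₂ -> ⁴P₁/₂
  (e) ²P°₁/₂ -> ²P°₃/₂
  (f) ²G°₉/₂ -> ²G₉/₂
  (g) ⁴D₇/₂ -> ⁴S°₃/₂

(a) forbidden (parity, ΔL fail)
(b) forbidden (parity, ΔL, ΔJ fail)
(c) allowed
(d) forbidden (ΔL, ΔJ fail)
(e) forbidden (parity fails)
(f) allowed
(g) forbidden (ΔL, ΔJ fail)
Total allowed: 2 of 7.

2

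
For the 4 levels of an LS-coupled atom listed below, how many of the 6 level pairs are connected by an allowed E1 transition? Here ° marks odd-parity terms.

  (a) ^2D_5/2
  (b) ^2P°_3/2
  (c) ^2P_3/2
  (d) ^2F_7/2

(a)–(b): allowed.
(a)–(c): forbidden (parity).
(a)–(d): forbidden (parity).
(b)–(c): allowed.
(b)–(d): forbidden (ΔL, ΔJ).
(c)–(d): forbidden (parity, ΔL, ΔJ).
Allowed pairs: 2 of 6.

2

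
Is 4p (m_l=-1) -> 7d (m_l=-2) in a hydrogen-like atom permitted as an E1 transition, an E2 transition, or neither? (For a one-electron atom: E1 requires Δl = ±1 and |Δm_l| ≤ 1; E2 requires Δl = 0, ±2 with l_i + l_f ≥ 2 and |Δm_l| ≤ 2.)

Δl = 2 − 1 = +1; l_i + l_f = 3.
Δm_l = -1.
E1 (Δl = ±1, |Δm_l| ≤ 1): satisfied.
E2 (Δl = 0,±2, l_i+l_f ≥ 2, |Δm_l| ≤ 2): not satisfied.

E1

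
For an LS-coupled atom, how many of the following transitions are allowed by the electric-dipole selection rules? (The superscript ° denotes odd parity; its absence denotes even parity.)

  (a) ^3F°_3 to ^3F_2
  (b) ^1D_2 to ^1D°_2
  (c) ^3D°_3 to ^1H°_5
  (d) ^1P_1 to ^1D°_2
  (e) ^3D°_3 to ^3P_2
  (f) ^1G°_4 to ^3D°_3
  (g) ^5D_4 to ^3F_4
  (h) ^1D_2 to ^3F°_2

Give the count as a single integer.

4

(a) allowed
(b) allowed
(c) forbidden (parity, ΔS, ΔL, ΔJ fail)
(d) allowed
(e) allowed
(f) forbidden (parity, ΔS, ΔL fail)
(g) forbidden (parity, ΔS fail)
(h) forbidden (ΔS fails)
Total allowed: 4 of 8.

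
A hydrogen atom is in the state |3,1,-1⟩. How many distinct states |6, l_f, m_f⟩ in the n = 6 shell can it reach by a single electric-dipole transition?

4

E1 requires Δl = ±1, so l_f ∈ {0, 2}; with 0 ≤ l_f ≤ n_f−1 = 5, the allowed l_f values are {0, 2}.
For l_f = 0: m_f ∈ {m_i−1, m_i, m_i+1} ∩ [−0, 0] = {0} → 1 state.
For l_f = 2: m_f ∈ {m_i−1, m_i, m_i+1} ∩ [−2, 2] = {-2, -1, 0} → 3 states.
Total: 4.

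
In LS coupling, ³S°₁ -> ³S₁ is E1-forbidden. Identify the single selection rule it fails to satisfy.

the L=0 ↔ L=0 exclusion

Parity must change: odd → even — passes.
ΔS = 0: S: 1 → 1 — passes.
ΔL = 0, ±1 (not L=0↔0): L: 0 → 0, ΔL = +0 — fails.
ΔJ = 0, ±1 (not J=0↔0): J: 1 → 1, ΔJ = +0 — passes.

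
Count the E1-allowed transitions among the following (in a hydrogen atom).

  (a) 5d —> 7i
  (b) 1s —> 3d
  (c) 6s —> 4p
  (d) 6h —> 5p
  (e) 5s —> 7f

(a) forbidden — Δl = +4 (E1 requires Δl = ±1)
(b) forbidden — Δl = +2 (E1 requires Δl = ±1)
(c) allowed
(d) forbidden — Δl = -4 (E1 requires Δl = ±1)
(e) forbidden — Δl = +3 (E1 requires Δl = ±1)
Total allowed: 1 of 5.

1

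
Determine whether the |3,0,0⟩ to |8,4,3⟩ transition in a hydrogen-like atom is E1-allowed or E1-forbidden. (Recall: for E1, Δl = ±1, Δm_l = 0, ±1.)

forbidden

Initial l = 0, final l = 4, so Δl = +4. E1 requires Δl = ±1: violated.
Δm_l = 3 − (0) = +3. E1 requires Δm_l = 0, ±1: violated.
The transition is electric-dipole forbidden.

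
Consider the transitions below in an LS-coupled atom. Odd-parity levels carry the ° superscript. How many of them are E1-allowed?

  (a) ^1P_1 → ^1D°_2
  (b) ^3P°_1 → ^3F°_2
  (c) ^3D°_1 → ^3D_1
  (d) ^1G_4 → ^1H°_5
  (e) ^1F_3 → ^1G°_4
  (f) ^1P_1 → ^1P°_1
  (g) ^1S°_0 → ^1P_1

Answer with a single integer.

6

(a) allowed
(b) forbidden (parity, ΔL fail)
(c) allowed
(d) allowed
(e) allowed
(f) allowed
(g) allowed
Total allowed: 6 of 7.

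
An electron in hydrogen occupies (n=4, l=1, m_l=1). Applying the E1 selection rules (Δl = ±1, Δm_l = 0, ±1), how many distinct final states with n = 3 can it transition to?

E1 requires Δl = ±1, so l_f ∈ {0, 2}; with 0 ≤ l_f ≤ n_f−1 = 2, the allowed l_f values are {0, 2}.
For l_f = 0: m_f ∈ {m_i−1, m_i, m_i+1} ∩ [−0, 0] = {0} → 1 state.
For l_f = 2: m_f ∈ {m_i−1, m_i, m_i+1} ∩ [−2, 2] = {0, 1, 2} → 3 states.
Total: 4.

4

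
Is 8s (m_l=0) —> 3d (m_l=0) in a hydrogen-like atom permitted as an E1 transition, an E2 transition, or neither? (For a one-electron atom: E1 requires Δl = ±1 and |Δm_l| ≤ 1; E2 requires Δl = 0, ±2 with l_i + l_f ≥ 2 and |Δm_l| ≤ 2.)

Δl = 2 − 0 = +2; l_i + l_f = 2.
Δm_l = +0.
E1 (Δl = ±1, |Δm_l| ≤ 1): not satisfied.
E2 (Δl = 0,±2, l_i+l_f ≥ 2, |Δm_l| ≤ 2): satisfied.

E2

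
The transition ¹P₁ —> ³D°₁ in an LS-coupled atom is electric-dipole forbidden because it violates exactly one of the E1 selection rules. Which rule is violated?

the ΔS = 0 rule

Parity must change: even → odd — ✓.
ΔS = 0: S: 0 → 1 — ✗.
ΔL = 0, ±1 (not L=0↔0): L: 1 → 2, ΔL = +1 — ✓.
ΔJ = 0, ±1 (not J=0↔0): J: 1 → 1, ΔJ = +0 — ✓.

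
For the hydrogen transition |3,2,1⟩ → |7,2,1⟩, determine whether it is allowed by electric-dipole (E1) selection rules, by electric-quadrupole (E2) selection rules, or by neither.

E2

Δl = 2 − 2 = +0; l_i + l_f = 4.
Δm_l = +0.
E1 (Δl = ±1, |Δm_l| ≤ 1): not satisfied.
E2 (Δl = 0,±2, l_i+l_f ≥ 2, |Δm_l| ≤ 2): satisfied.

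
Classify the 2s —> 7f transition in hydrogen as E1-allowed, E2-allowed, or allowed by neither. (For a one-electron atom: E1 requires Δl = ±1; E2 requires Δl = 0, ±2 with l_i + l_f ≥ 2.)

Δl = 3 − 0 = +3; l_i + l_f = 3.
E1 (Δl = ±1): not satisfied.
E2 (Δl = 0,±2, l_i+l_f ≥ 2): not satisfied.

neither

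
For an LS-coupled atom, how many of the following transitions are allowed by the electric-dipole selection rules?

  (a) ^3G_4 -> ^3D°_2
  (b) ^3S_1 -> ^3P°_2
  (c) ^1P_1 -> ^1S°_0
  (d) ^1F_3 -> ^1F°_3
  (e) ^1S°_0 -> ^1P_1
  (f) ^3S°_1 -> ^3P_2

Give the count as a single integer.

5

(a) forbidden (ΔL, ΔJ fail)
(b) allowed
(c) allowed
(d) allowed
(e) allowed
(f) allowed
Total allowed: 5 of 6.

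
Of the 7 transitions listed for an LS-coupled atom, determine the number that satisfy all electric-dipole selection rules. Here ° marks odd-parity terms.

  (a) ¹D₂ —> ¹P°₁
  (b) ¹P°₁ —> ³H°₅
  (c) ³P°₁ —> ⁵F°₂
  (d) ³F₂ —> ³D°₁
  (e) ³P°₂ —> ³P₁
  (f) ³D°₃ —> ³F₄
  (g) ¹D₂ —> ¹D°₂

5

(a) allowed
(b) forbidden (parity, ΔS, ΔL, ΔJ fail)
(c) forbidden (parity, ΔS, ΔL fail)
(d) allowed
(e) allowed
(f) allowed
(g) allowed
Total allowed: 5 of 7.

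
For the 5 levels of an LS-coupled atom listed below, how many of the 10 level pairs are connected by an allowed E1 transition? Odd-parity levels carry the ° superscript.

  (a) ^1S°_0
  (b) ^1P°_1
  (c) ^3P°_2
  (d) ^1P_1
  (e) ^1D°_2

(a)–(b): forbidden (parity).
(a)–(c): forbidden (parity, ΔS, ΔJ).
(a)–(d): allowed.
(a)–(e): forbidden (parity, ΔL, ΔJ).
(b)–(c): forbidden (parity, ΔS).
(b)–(d): allowed.
(b)–(e): forbidden (parity).
(c)–(d): forbidden (ΔS).
(c)–(e): forbidden (parity, ΔS).
(d)–(e): allowed.
Allowed pairs: 3 of 10.

3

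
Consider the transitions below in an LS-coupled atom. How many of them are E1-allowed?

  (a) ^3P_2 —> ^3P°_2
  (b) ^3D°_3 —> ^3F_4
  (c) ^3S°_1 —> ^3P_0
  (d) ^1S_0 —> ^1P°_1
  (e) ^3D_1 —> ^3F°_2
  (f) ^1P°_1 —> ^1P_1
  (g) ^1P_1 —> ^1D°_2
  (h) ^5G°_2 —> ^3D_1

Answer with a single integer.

7

(a) allowed
(b) allowed
(c) allowed
(d) allowed
(e) allowed
(f) allowed
(g) allowed
(h) forbidden (ΔS, ΔL fail)
Total allowed: 7 of 8.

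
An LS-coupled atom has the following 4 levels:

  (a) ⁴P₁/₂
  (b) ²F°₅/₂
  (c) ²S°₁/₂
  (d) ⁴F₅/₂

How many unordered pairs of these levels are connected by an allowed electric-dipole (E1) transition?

(a)–(b): forbidden (ΔS, ΔL, ΔJ).
(a)–(c): forbidden (ΔS).
(a)–(d): forbidden (parity, ΔL, ΔJ).
(b)–(c): forbidden (parity, ΔL, ΔJ).
(b)–(d): forbidden (ΔS).
(c)–(d): forbidden (ΔS, ΔL, ΔJ).
Allowed pairs: 0 of 6.

0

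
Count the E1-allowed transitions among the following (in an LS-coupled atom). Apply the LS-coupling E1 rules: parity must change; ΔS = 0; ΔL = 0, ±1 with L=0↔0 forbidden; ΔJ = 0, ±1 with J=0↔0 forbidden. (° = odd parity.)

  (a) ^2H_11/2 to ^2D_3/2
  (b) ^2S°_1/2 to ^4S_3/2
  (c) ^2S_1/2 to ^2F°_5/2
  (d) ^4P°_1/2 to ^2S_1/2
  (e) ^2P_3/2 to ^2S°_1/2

(a) forbidden (parity, ΔL, ΔJ fail)
(b) forbidden (ΔS, ΔL fail)
(c) forbidden (ΔL, ΔJ fail)
(d) forbidden (ΔS fails)
(e) allowed
Total allowed: 1 of 5.

1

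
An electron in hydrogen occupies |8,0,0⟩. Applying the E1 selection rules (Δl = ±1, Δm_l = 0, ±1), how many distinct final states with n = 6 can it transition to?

E1 requires Δl = ±1, so l_f ∈ {-1, 1}; with 0 ≤ l_f ≤ n_f−1 = 5, the allowed l_f values are {1}.
For l_f = 1: m_f ∈ {m_i−1, m_i, m_i+1} ∩ [−1, 1] = {-1, 0, 1} → 3 states.
Total: 3.

3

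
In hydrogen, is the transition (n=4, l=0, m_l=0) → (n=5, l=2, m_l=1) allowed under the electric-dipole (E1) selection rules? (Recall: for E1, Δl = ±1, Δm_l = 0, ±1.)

Initial l = 0, final l = 2, so Δl = +2. E1 requires Δl = ±1: violated.
Δm_l = 1 − (0) = +1. E1 requires Δm_l = 0, ±1: satisfied.
The transition is electric-dipole forbidden.

forbidden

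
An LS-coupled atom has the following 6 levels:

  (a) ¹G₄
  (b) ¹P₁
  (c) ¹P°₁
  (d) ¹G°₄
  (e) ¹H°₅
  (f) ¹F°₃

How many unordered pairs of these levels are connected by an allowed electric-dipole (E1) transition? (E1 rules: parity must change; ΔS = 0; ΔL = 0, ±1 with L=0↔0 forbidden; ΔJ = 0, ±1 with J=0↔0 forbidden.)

(a)–(b): forbidden (parity, ΔL, ΔJ).
(a)–(c): forbidden (ΔL, ΔJ).
(a)–(d): allowed.
(a)–(e): allowed.
(a)–(f): allowed.
(b)–(c): allowed.
(b)–(d): forbidden (ΔL, ΔJ).
(b)–(e): forbidden (ΔL, ΔJ).
(b)–(f): forbidden (ΔL, ΔJ).
(c)–(d): forbidden (parity, ΔL, ΔJ).
(c)–(e): forbidden (parity, ΔL, ΔJ).
(c)–(f): forbidden (parity, ΔL, ΔJ).
(d)–(e): forbidden (parity).
(d)–(f): forbidden (parity).
(e)–(f): forbidden (parity, ΔL, ΔJ).
Allowed pairs: 4 of 15.

4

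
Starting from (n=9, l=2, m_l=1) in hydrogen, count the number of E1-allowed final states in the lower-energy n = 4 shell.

E1 requires Δl = ±1, so l_f ∈ {1, 3}; with 0 ≤ l_f ≤ n_f−1 = 3, the allowed l_f values are {1, 3}.
For l_f = 1: m_f ∈ {m_i−1, m_i, m_i+1} ∩ [−1, 1] = {0, 1} → 2 states.
For l_f = 3: m_f ∈ {m_i−1, m_i, m_i+1} ∩ [−3, 3] = {0, 1, 2} → 3 states.
Total: 5.

5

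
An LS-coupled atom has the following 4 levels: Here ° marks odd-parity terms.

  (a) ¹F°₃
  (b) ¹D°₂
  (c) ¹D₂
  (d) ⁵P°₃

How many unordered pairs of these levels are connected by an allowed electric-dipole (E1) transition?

2

(a)–(b): forbidden (parity).
(a)–(c): allowed.
(a)–(d): forbidden (parity, ΔS, ΔL).
(b)–(c): allowed.
(b)–(d): forbidden (parity, ΔS).
(c)–(d): forbidden (ΔS).
Allowed pairs: 2 of 6.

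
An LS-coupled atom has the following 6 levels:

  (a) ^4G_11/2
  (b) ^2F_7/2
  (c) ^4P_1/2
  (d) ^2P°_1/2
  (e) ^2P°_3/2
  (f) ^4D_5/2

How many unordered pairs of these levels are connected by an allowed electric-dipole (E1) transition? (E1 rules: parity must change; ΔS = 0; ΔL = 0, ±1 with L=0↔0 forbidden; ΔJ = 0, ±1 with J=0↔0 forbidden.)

(a)–(b): forbidden (parity, ΔS, ΔJ).
(a)–(c): forbidden (parity, ΔL, ΔJ).
(a)–(d): forbidden (ΔS, ΔL, ΔJ).
(a)–(e): forbidden (ΔS, ΔL, ΔJ).
(a)–(f): forbidden (parity, ΔL, ΔJ).
(b)–(c): forbidden (parity, ΔS, ΔL, ΔJ).
(b)–(d): forbidden (ΔL, ΔJ).
(b)–(e): forbidden (ΔL, ΔJ).
(b)–(f): forbidden (parity, ΔS).
(c)–(d): forbidden (ΔS).
(c)–(e): forbidden (ΔS).
(c)–(f): forbidden (parity, ΔJ).
(d)–(e): forbidden (parity).
(d)–(f): forbidden (ΔS, ΔJ).
(e)–(f): forbidden (ΔS).
Allowed pairs: 0 of 15.

0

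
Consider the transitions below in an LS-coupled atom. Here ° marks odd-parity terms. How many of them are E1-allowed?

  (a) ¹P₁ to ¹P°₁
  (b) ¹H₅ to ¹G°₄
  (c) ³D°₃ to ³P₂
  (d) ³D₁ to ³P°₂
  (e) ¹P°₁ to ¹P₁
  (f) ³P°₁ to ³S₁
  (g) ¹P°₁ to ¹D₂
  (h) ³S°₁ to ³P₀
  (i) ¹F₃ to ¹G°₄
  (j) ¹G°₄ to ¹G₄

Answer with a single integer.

10

(a) allowed
(b) allowed
(c) allowed
(d) allowed
(e) allowed
(f) allowed
(g) allowed
(h) allowed
(i) allowed
(j) allowed
Total allowed: 10 of 10.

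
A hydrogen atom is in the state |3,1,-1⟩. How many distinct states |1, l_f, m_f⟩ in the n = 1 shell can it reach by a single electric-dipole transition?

1

E1 requires Δl = ±1, so l_f ∈ {0, 2}; with 0 ≤ l_f ≤ n_f−1 = 0, the allowed l_f values are {0}.
For l_f = 0: m_f ∈ {m_i−1, m_i, m_i+1} ∩ [−0, 0] = {0} → 1 state.
Total: 1.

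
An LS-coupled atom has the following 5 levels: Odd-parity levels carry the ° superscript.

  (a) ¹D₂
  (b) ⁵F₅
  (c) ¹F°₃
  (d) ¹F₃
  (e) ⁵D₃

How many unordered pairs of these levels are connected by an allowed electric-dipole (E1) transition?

2

(a)–(b): forbidden (parity, ΔS, ΔJ).
(a)–(c): allowed.
(a)–(d): forbidden (parity).
(a)–(e): forbidden (parity, ΔS).
(b)–(c): forbidden (ΔS, ΔJ).
(b)–(d): forbidden (parity, ΔS, ΔJ).
(b)–(e): forbidden (parity, ΔJ).
(c)–(d): allowed.
(c)–(e): forbidden (ΔS).
(d)–(e): forbidden (parity, ΔS).
Allowed pairs: 2 of 10.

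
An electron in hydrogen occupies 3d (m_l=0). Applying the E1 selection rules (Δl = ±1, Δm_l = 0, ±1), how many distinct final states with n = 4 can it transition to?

E1 requires Δl = ±1, so l_f ∈ {1, 3}; with 0 ≤ l_f ≤ n_f−1 = 3, the allowed l_f values are {1, 3}.
For l_f = 1: m_f ∈ {m_i−1, m_i, m_i+1} ∩ [−1, 1] = {-1, 0, 1} → 3 states.
For l_f = 3: m_f ∈ {m_i−1, m_i, m_i+1} ∩ [−3, 3] = {-1, 0, 1} → 3 states.
Total: 6.

6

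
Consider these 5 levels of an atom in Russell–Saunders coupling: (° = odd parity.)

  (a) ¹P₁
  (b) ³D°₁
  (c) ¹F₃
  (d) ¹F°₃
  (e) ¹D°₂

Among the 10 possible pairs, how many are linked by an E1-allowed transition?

3

(a)–(b): forbidden (ΔS).
(a)–(c): forbidden (parity, ΔL, ΔJ).
(a)–(d): forbidden (ΔL, ΔJ).
(a)–(e): allowed.
(b)–(c): forbidden (ΔS, ΔJ).
(b)–(d): forbidden (parity, ΔS, ΔJ).
(b)–(e): forbidden (parity, ΔS).
(c)–(d): allowed.
(c)–(e): allowed.
(d)–(e): forbidden (parity).
Allowed pairs: 3 of 10.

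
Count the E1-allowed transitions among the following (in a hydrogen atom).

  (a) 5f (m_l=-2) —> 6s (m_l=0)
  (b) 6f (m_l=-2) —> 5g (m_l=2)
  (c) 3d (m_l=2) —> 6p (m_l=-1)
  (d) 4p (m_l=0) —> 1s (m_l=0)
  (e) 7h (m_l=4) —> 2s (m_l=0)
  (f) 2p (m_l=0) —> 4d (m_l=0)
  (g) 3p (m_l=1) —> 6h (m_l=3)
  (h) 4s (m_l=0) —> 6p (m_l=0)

(a) forbidden — Δl = -3 (E1 requires Δl = ±1); Δm_l = +2 (E1 requires Δm_l = 0, ±1)
(b) forbidden — Δm_l = +4 (E1 requires Δm_l = 0, ±1)
(c) forbidden — Δm_l = -3 (E1 requires Δm_l = 0, ±1)
(d) allowed
(e) forbidden — Δl = -5 (E1 requires Δl = ±1); Δm_l = -4 (E1 requires Δm_l = 0, ±1)
(f) allowed
(g) forbidden — Δl = +4 (E1 requires Δl = ±1); Δm_l = +2 (E1 requires Δm_l = 0, ±1)
(h) allowed
Total allowed: 3 of 8.

3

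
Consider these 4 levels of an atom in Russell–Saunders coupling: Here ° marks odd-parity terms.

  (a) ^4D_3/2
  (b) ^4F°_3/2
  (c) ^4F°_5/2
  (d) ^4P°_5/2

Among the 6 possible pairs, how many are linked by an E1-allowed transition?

3

(a)–(b): allowed.
(a)–(c): allowed.
(a)–(d): allowed.
(b)–(c): forbidden (parity).
(b)–(d): forbidden (parity, ΔL).
(c)–(d): forbidden (parity, ΔL).
Allowed pairs: 3 of 6.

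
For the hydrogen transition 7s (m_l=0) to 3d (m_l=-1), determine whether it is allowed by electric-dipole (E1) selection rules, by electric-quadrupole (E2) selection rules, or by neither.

E2

Δl = 2 − 0 = +2; l_i + l_f = 2.
Δm_l = -1.
E1 (Δl = ±1, |Δm_l| ≤ 1): not satisfied.
E2 (Δl = 0,±2, l_i+l_f ≥ 2, |Δm_l| ≤ 2): satisfied.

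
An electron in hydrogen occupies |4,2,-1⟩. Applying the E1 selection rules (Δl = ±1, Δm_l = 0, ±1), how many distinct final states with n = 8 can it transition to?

E1 requires Δl = ±1, so l_f ∈ {1, 3}; with 0 ≤ l_f ≤ n_f−1 = 7, the allowed l_f values are {1, 3}.
For l_f = 1: m_f ∈ {m_i−1, m_i, m_i+1} ∩ [−1, 1] = {-1, 0} → 2 states.
For l_f = 3: m_f ∈ {m_i−1, m_i, m_i+1} ∩ [−3, 3] = {-2, -1, 0} → 3 states.
Total: 5.

5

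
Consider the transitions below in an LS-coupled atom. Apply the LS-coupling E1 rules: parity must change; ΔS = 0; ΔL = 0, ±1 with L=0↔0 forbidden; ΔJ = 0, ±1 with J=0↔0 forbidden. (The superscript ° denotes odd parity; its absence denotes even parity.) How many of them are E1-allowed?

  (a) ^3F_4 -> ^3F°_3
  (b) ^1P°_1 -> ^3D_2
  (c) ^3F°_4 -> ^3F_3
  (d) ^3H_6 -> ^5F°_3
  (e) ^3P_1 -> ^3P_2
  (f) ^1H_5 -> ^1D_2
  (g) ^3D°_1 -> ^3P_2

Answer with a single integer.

3

(a) allowed
(b) forbidden (ΔS fails)
(c) allowed
(d) forbidden (ΔS, ΔL, ΔJ fail)
(e) forbidden (parity fails)
(f) forbidden (parity, ΔL, ΔJ fail)
(g) allowed
Total allowed: 3 of 7.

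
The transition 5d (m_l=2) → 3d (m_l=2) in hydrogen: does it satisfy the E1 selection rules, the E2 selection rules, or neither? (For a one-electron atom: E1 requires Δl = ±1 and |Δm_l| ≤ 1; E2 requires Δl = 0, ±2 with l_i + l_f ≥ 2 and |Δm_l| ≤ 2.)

Δl = 2 − 2 = +0; l_i + l_f = 4.
Δm_l = +0.
E1 (Δl = ±1, |Δm_l| ≤ 1): not satisfied.
E2 (Δl = 0,±2, l_i+l_f ≥ 2, |Δm_l| ≤ 2): satisfied.

E2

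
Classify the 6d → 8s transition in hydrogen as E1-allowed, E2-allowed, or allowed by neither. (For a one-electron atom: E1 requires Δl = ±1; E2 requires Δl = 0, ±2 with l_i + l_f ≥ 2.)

E2

Δl = 0 − 2 = -2; l_i + l_f = 2.
E1 (Δl = ±1): not satisfied.
E2 (Δl = 0,±2, l_i+l_f ≥ 2): satisfied.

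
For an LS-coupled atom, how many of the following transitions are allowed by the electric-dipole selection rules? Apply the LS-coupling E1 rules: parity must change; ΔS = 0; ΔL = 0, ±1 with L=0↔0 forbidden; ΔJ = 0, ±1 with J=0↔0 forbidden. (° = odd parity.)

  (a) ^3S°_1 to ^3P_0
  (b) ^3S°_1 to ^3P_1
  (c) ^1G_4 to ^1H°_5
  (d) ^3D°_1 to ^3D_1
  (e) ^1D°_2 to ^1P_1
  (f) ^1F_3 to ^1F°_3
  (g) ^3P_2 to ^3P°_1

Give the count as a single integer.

7

(a) allowed
(b) allowed
(c) allowed
(d) allowed
(e) allowed
(f) allowed
(g) allowed
Total allowed: 7 of 7.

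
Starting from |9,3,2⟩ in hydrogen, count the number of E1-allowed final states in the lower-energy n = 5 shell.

E1 requires Δl = ±1, so l_f ∈ {2, 4}; with 0 ≤ l_f ≤ n_f−1 = 4, the allowed l_f values are {2, 4}.
For l_f = 2: m_f ∈ {m_i−1, m_i, m_i+1} ∩ [−2, 2] = {1, 2} → 2 states.
For l_f = 4: m_f ∈ {m_i−1, m_i, m_i+1} ∩ [−4, 4] = {1, 2, 3} → 3 states.
Total: 5.

5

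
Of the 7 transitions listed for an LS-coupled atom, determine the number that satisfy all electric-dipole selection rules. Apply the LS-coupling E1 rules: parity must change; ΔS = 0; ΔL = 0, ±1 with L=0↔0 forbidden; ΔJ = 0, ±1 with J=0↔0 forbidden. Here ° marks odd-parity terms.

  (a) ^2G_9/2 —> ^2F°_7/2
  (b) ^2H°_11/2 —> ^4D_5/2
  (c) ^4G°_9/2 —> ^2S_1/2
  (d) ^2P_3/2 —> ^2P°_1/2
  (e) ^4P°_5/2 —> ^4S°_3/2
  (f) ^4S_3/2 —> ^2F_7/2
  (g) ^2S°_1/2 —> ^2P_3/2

(a) allowed
(b) forbidden (ΔS, ΔL, ΔJ fail)
(c) forbidden (ΔS, ΔL, ΔJ fail)
(d) allowed
(e) forbidden (parity fails)
(f) forbidden (parity, ΔS, ΔL, ΔJ fail)
(g) allowed
Total allowed: 3 of 7.

3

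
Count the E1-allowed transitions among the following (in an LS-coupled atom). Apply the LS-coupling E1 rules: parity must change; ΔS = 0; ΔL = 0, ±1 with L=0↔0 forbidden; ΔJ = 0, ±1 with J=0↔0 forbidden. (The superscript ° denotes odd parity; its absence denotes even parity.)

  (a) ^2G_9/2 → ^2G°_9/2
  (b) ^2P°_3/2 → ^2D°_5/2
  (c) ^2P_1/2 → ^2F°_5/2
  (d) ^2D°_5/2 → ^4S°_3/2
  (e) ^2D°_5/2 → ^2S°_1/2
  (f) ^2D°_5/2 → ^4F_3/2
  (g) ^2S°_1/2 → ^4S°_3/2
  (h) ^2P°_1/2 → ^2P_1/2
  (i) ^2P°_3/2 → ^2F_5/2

(a) allowed
(b) forbidden (parity fails)
(c) forbidden (ΔL, ΔJ fail)
(d) forbidden (parity, ΔS, ΔL fail)
(e) forbidden (parity, ΔL, ΔJ fail)
(f) forbidden (ΔS fails)
(g) forbidden (parity, ΔS, ΔL fail)
(h) allowed
(i) forbidden (ΔL fails)
Total allowed: 2 of 9.

2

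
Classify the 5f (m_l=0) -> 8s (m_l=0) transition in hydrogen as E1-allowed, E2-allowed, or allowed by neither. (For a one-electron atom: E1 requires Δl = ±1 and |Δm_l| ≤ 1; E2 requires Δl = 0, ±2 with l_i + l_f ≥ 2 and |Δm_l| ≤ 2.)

neither

Δl = 0 − 3 = -3; l_i + l_f = 3.
Δm_l = +0.
E1 (Δl = ±1, |Δm_l| ≤ 1): not satisfied.
E2 (Δl = 0,±2, l_i+l_f ≥ 2, |Δm_l| ≤ 2): not satisfied.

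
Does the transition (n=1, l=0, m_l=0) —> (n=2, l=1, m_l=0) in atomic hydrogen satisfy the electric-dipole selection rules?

l: 0 → 1 (Δl = +1). Δl = ±1 passes.
m_l: 0 → 0 (Δm_l = +0). |Δm_l| ≤ 1 passes.
All E1 selection rules are satisfied.

allowed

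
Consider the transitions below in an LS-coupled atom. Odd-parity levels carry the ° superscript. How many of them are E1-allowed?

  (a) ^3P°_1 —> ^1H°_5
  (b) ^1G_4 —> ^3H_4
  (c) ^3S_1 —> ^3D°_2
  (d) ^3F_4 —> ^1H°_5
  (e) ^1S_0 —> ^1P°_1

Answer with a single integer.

1

(a) forbidden (parity, ΔS, ΔL, ΔJ fail)
(b) forbidden (parity, ΔS fail)
(c) forbidden (ΔL fails)
(d) forbidden (ΔS, ΔL fail)
(e) allowed
Total allowed: 1 of 5.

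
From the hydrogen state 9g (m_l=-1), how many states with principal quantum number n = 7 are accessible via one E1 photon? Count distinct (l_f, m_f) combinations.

6

E1 requires Δl = ±1, so l_f ∈ {3, 5}; with 0 ≤ l_f ≤ n_f−1 = 6, the allowed l_f values are {3, 5}.
For l_f = 3: m_f ∈ {m_i−1, m_i, m_i+1} ∩ [−3, 3] = {-2, -1, 0} → 3 states.
For l_f = 5: m_f ∈ {m_i−1, m_i, m_i+1} ∩ [−5, 5] = {-2, -1, 0} → 3 states.
Total: 6.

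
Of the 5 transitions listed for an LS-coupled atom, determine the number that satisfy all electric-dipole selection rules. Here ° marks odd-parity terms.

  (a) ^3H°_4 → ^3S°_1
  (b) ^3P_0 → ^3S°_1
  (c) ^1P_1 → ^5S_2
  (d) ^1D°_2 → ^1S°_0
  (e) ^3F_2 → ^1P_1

(a) forbidden (parity, ΔL, ΔJ fail)
(b) allowed
(c) forbidden (parity, ΔS fail)
(d) forbidden (parity, ΔL, ΔJ fail)
(e) forbidden (parity, ΔS, ΔL fail)
Total allowed: 1 of 5.

1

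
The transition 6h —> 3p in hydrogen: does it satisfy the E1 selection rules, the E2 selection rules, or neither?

Δl = 1 − 5 = -4; l_i + l_f = 6.
E1 (Δl = ±1): not satisfied.
E2 (Δl = 0,±2, l_i+l_f ≥ 2): not satisfied.

neither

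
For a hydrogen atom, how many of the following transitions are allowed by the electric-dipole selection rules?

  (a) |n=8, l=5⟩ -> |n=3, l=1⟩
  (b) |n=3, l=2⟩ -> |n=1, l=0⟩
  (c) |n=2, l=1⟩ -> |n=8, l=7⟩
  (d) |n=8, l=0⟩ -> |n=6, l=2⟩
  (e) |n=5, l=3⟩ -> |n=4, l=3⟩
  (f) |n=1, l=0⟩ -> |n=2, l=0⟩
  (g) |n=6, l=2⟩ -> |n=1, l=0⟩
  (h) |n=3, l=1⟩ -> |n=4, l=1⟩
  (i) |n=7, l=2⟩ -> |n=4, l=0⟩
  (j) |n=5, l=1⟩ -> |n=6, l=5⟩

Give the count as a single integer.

(a) forbidden — Δl = -4 (E1 requires Δl = ±1)
(b) forbidden — Δl = -2 (E1 requires Δl = ±1)
(c) forbidden — Δl = +6 (E1 requires Δl = ±1)
(d) forbidden — Δl = +2 (E1 requires Δl = ±1)
(e) forbidden — Δl = +0 (E1 requires Δl = ±1)
(f) forbidden — Δl = +0 (E1 requires Δl = ±1)
(g) forbidden — Δl = -2 (E1 requires Δl = ±1)
(h) forbidden — Δl = +0 (E1 requires Δl = ±1)
(i) forbidden — Δl = -2 (E1 requires Δl = ±1)
(j) forbidden — Δl = +4 (E1 requires Δl = ±1)
Total allowed: 0 of 10.

0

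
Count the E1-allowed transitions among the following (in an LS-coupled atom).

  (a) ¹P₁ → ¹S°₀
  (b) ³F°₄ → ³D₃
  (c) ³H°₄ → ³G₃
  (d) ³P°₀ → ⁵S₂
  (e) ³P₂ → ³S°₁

(a) allowed
(b) allowed
(c) allowed
(d) forbidden (ΔS, ΔJ fail)
(e) allowed
Total allowed: 4 of 5.

4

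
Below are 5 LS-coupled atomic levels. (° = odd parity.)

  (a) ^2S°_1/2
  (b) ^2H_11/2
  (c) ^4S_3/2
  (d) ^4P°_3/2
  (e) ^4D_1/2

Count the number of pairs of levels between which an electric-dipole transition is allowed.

2

(a)–(b): forbidden (ΔL, ΔJ).
(a)–(c): forbidden (ΔS, ΔL).
(a)–(d): forbidden (parity, ΔS).
(a)–(e): forbidden (ΔS, ΔL).
(b)–(c): forbidden (parity, ΔS, ΔL, ΔJ).
(b)–(d): forbidden (ΔS, ΔL, ΔJ).
(b)–(e): forbidden (parity, ΔS, ΔL, ΔJ).
(c)–(d): allowed.
(c)–(e): forbidden (parity, ΔL).
(d)–(e): allowed.
Allowed pairs: 2 of 10.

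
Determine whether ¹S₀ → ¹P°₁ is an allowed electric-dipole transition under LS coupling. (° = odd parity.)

Initial level: S=0, L=0, J=0, parity even. Final level: S=0, L=1, J=1, parity odd.
ΔS = 0: S: 0 → 0 — satisfied.
ΔL = 0, ±1 (not L=0↔0): L: 0 → 1, ΔL = +1 — satisfied.
ΔJ = 0, ±1 (not J=0↔0): J: 0 → 1, ΔJ = +1 — satisfied.
Parity must change: even → odd — satisfied.
All four E1 rules are satisfied.

allowed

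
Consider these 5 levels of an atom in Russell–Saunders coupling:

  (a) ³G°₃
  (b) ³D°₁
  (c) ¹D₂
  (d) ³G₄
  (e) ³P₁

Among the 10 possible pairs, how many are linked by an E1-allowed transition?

2

(a)–(b): forbidden (parity, ΔL, ΔJ).
(a)–(c): forbidden (ΔS, ΔL).
(a)–(d): allowed.
(a)–(e): forbidden (ΔL, ΔJ).
(b)–(c): forbidden (ΔS).
(b)–(d): forbidden (ΔL, ΔJ).
(b)–(e): allowed.
(c)–(d): forbidden (parity, ΔS, ΔL, ΔJ).
(c)–(e): forbidden (parity, ΔS).
(d)–(e): forbidden (parity, ΔL, ΔJ).
Allowed pairs: 2 of 10.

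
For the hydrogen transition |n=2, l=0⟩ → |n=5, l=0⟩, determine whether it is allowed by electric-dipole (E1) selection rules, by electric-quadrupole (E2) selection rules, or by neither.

Δl = 0 − 0 = +0; l_i + l_f = 0.
E1 (Δl = ±1): not satisfied.
E2 (Δl = 0,±2, l_i+l_f ≥ 2): not satisfied.

neither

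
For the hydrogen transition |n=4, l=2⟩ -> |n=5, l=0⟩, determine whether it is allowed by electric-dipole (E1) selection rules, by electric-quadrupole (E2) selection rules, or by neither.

E2

Δl = 0 − 2 = -2; l_i + l_f = 2.
E1 (Δl = ±1): not satisfied.
E2 (Δl = 0,±2, l_i+l_f ≥ 2): satisfied.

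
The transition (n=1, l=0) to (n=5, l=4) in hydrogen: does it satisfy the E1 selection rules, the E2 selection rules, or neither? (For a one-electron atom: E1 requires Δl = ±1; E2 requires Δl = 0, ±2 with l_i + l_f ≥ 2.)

Δl = 4 − 0 = +4; l_i + l_f = 4.
E1 (Δl = ±1): not satisfied.
E2 (Δl = 0,±2, l_i+l_f ≥ 2): not satisfied.

neither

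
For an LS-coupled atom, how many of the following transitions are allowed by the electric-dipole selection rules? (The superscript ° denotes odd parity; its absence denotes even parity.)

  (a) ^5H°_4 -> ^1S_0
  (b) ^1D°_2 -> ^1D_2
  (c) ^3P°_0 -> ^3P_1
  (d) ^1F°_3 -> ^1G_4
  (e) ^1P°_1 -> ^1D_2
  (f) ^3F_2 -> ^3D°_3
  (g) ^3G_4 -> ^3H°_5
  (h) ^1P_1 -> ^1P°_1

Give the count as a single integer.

7

(a) forbidden (ΔS, ΔL, ΔJ fail)
(b) allowed
(c) allowed
(d) allowed
(e) allowed
(f) allowed
(g) allowed
(h) allowed
Total allowed: 7 of 8.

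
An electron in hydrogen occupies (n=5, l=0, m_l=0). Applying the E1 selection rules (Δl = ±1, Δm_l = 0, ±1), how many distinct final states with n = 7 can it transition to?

E1 requires Δl = ±1, so l_f ∈ {-1, 1}; with 0 ≤ l_f ≤ n_f−1 = 6, the allowed l_f values are {1}.
For l_f = 1: m_f ∈ {m_i−1, m_i, m_i+1} ∩ [−1, 1] = {-1, 0, 1} → 3 states.
Total: 3.

3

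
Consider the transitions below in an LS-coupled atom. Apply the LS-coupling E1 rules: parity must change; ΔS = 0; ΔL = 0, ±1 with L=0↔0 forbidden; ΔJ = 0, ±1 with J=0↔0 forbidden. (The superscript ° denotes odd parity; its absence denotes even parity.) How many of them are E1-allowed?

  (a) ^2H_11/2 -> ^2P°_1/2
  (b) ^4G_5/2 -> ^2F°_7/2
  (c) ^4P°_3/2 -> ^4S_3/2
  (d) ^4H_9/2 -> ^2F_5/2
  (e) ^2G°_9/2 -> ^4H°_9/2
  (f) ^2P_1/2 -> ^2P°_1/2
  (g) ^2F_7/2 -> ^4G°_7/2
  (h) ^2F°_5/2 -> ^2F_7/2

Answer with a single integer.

3

(a) forbidden (ΔL, ΔJ fail)
(b) forbidden (ΔS fails)
(c) allowed
(d) forbidden (parity, ΔS, ΔL, ΔJ fail)
(e) forbidden (parity, ΔS fail)
(f) allowed
(g) forbidden (ΔS fails)
(h) allowed
Total allowed: 3 of 8.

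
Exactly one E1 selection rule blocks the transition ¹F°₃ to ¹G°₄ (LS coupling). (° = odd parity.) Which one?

Initial level: S=0, L=3, J=3, parity odd. Final level: S=0, L=4, J=4, parity odd.
ΔL = 0, ±1 (not L=0↔0): L: 3 → 4, ΔL = +1 — passes.
Parity must change: odd → odd — fails.
ΔJ = 0, ±1 (not J=0↔0): J: 3 → 4, ΔJ = +1 — passes.
ΔS = 0: S: 0 → 0 — passes.

parity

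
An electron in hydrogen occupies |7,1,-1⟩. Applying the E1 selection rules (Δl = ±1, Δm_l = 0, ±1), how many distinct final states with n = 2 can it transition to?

1

E1 requires Δl = ±1, so l_f ∈ {0, 2}; with 0 ≤ l_f ≤ n_f−1 = 1, the allowed l_f values are {0}.
For l_f = 0: m_f ∈ {m_i−1, m_i, m_i+1} ∩ [−0, 0] = {0} → 1 state.
Total: 1.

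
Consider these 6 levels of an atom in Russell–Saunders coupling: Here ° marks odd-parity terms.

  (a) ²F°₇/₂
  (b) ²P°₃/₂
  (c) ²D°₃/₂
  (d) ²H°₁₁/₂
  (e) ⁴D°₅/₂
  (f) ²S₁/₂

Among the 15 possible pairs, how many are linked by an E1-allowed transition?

1

(a)–(b): forbidden (parity, ΔL, ΔJ).
(a)–(c): forbidden (parity, ΔJ).
(a)–(d): forbidden (parity, ΔL, ΔJ).
(a)–(e): forbidden (parity, ΔS).
(a)–(f): forbidden (ΔL, ΔJ).
(b)–(c): forbidden (parity).
(b)–(d): forbidden (parity, ΔL, ΔJ).
(b)–(e): forbidden (parity, ΔS).
(b)–(f): allowed.
(c)–(d): forbidden (parity, ΔL, ΔJ).
(c)–(e): forbidden (parity, ΔS).
(c)–(f): forbidden (ΔL).
(d)–(e): forbidden (parity, ΔS, ΔL, ΔJ).
(d)–(f): forbidden (ΔL, ΔJ).
(e)–(f): forbidden (ΔS, ΔL, ΔJ).
Allowed pairs: 1 of 15.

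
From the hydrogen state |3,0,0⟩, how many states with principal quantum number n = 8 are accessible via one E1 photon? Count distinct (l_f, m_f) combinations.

E1 requires Δl = ±1, so l_f ∈ {-1, 1}; with 0 ≤ l_f ≤ n_f−1 = 7, the allowed l_f values are {1}.
For l_f = 1: m_f ∈ {m_i−1, m_i, m_i+1} ∩ [−1, 1] = {-1, 0, 1} → 3 states.
Total: 3.

3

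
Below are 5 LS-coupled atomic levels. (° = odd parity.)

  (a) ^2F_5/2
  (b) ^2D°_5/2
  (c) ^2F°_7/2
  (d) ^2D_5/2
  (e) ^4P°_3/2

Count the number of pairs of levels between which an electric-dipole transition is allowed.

4

(a)–(b): allowed.
(a)–(c): allowed.
(a)–(d): forbidden (parity).
(a)–(e): forbidden (ΔS, ΔL).
(b)–(c): forbidden (parity).
(b)–(d): allowed.
(b)–(e): forbidden (parity, ΔS).
(c)–(d): allowed.
(c)–(e): forbidden (parity, ΔS, ΔL, ΔJ).
(d)–(e): forbidden (ΔS).
Allowed pairs: 4 of 10.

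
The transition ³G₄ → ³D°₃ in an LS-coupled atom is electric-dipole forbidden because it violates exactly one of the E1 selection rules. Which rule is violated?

the ΔL = 0, ±1 rule

ΔJ = 0, ±1 (not J=0↔0): J: 4 → 3, ΔJ = -1 — ok.
ΔS = 0: S: 1 → 1 — ok.
ΔL = 0, ±1 (not L=0↔0): L: 4 → 2, ΔL = -2 — fails.
Parity must change: even → odd — ok.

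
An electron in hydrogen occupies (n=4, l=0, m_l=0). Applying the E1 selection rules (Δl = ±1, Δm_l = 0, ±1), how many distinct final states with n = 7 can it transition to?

3

E1 requires Δl = ±1, so l_f ∈ {-1, 1}; with 0 ≤ l_f ≤ n_f−1 = 6, the allowed l_f values are {1}.
For l_f = 1: m_f ∈ {m_i−1, m_i, m_i+1} ∩ [−1, 1] = {-1, 0, 1} → 3 states.
Total: 3.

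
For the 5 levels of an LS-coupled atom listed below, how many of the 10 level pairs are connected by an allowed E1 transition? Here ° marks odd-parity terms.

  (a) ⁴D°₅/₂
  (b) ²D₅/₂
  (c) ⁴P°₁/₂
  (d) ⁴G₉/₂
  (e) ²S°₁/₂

0

(a)–(b): forbidden (ΔS).
(a)–(c): forbidden (parity, ΔJ).
(a)–(d): forbidden (ΔL, ΔJ).
(a)–(e): forbidden (parity, ΔS, ΔL, ΔJ).
(b)–(c): forbidden (ΔS, ΔJ).
(b)–(d): forbidden (parity, ΔS, ΔL, ΔJ).
(b)–(e): forbidden (ΔL, ΔJ).
(c)–(d): forbidden (ΔL, ΔJ).
(c)–(e): forbidden (parity, ΔS).
(d)–(e): forbidden (ΔS, ΔL, ΔJ).
Allowed pairs: 0 of 10.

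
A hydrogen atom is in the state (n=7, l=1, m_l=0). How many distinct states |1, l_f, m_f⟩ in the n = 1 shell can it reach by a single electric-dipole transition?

1

E1 requires Δl = ±1, so l_f ∈ {0, 2}; with 0 ≤ l_f ≤ n_f−1 = 0, the allowed l_f values are {0}.
For l_f = 0: m_f ∈ {m_i−1, m_i, m_i+1} ∩ [−0, 0] = {0} → 1 state.
Total: 1.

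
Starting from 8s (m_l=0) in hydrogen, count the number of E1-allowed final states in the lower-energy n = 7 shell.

E1 requires Δl = ±1, so l_f ∈ {-1, 1}; with 0 ≤ l_f ≤ n_f−1 = 6, the allowed l_f values are {1}.
For l_f = 1: m_f ∈ {m_i−1, m_i, m_i+1} ∩ [−1, 1] = {-1, 0, 1} → 3 states.
Total: 3.

3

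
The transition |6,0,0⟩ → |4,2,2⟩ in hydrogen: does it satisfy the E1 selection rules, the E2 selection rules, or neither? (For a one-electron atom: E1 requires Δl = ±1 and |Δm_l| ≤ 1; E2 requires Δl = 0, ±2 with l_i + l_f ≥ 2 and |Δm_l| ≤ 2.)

Δl = 2 − 0 = +2; l_i + l_f = 2.
Δm_l = +2.
E1 (Δl = ±1, |Δm_l| ≤ 1): not satisfied.
E2 (Δl = 0,±2, l_i+l_f ≥ 2, |Δm_l| ≤ 2): satisfied.

E2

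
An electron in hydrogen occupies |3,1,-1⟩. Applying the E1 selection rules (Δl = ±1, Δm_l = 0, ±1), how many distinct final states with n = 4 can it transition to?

E1 requires Δl = ±1, so l_f ∈ {0, 2}; with 0 ≤ l_f ≤ n_f−1 = 3, the allowed l_f values are {0, 2}.
For l_f = 0: m_f ∈ {m_i−1, m_i, m_i+1} ∩ [−0, 0] = {0} → 1 state.
For l_f = 2: m_f ∈ {m_i−1, m_i, m_i+1} ∩ [−2, 2] = {-2, -1, 0} → 3 states.
Total: 4.

4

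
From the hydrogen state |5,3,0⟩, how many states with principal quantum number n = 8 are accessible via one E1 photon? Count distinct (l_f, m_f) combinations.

6

E1 requires Δl = ±1, so l_f ∈ {2, 4}; with 0 ≤ l_f ≤ n_f−1 = 7, the allowed l_f values are {2, 4}.
For l_f = 2: m_f ∈ {m_i−1, m_i, m_i+1} ∩ [−2, 2] = {-1, 0, 1} → 3 states.
For l_f = 4: m_f ∈ {m_i−1, m_i, m_i+1} ∩ [−4, 4] = {-1, 0, 1} → 3 states.
Total: 6.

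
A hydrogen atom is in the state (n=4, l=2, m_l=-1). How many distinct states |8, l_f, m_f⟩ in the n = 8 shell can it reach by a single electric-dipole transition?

5

E1 requires Δl = ±1, so l_f ∈ {1, 3}; with 0 ≤ l_f ≤ n_f−1 = 7, the allowed l_f values are {1, 3}.
For l_f = 1: m_f ∈ {m_i−1, m_i, m_i+1} ∩ [−1, 1] = {-1, 0} → 2 states.
For l_f = 3: m_f ∈ {m_i−1, m_i, m_i+1} ∩ [−3, 3] = {-2, -1, 0} → 3 states.
Total: 5.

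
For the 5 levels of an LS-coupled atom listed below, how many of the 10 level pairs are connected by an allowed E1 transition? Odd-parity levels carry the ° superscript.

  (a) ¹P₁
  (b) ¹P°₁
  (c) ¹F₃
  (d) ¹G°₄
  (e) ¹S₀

3

(a)–(b): allowed.
(a)–(c): forbidden (parity, ΔL, ΔJ).
(a)–(d): forbidden (ΔL, ΔJ).
(a)–(e): forbidden (parity).
(b)–(c): forbidden (ΔL, ΔJ).
(b)–(d): forbidden (parity, ΔL, ΔJ).
(b)–(e): allowed.
(c)–(d): allowed.
(c)–(e): forbidden (parity, ΔL, ΔJ).
(d)–(e): forbidden (ΔL, ΔJ).
Allowed pairs: 3 of 10.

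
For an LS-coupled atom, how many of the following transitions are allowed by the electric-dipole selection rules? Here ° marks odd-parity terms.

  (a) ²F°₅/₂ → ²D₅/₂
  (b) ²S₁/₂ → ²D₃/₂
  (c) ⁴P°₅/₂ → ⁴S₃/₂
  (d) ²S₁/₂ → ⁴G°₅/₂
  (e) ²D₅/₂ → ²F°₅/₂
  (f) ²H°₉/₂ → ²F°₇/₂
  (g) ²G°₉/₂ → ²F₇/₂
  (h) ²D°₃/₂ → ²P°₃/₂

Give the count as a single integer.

(a) allowed
(b) forbidden (parity, ΔL fail)
(c) allowed
(d) forbidden (ΔS, ΔL, ΔJ fail)
(e) allowed
(f) forbidden (parity, ΔL fail)
(g) allowed
(h) forbidden (parity fails)
Total allowed: 4 of 8.

4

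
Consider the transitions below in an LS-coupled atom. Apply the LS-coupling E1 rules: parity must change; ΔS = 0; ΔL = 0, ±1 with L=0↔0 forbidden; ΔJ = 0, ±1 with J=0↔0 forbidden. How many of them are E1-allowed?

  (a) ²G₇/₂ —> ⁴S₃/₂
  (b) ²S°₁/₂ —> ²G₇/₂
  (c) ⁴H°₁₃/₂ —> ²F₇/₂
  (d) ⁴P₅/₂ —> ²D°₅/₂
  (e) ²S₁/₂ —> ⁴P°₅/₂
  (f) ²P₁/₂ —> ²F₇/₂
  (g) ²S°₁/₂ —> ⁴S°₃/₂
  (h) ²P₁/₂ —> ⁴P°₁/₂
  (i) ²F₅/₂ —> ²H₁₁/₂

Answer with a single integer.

(a) forbidden (parity, ΔS, ΔL, ΔJ fail)
(b) forbidden (ΔL, ΔJ fail)
(c) forbidden (ΔS, ΔL, ΔJ fail)
(d) forbidden (ΔS fails)
(e) forbidden (ΔS, ΔJ fail)
(f) forbidden (parity, ΔL, ΔJ fail)
(g) forbidden (parity, ΔS, ΔL fail)
(h) forbidden (ΔS fails)
(i) forbidden (parity, ΔL, ΔJ fail)
Total allowed: 0 of 9.

0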